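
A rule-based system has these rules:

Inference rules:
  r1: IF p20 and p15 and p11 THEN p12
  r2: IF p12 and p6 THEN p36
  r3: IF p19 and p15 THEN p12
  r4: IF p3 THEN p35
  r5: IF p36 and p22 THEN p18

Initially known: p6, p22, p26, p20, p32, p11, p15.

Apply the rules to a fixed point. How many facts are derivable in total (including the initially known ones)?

Round 1: r1 [IF p20 and p15 and p11 THEN p12]. Adds p12.
Round 2: r2 [IF p12 and p6 THEN p36]. Adds p36.
Round 3: r5 [IF p36 and p22 THEN p18]. Adds p18.
Closure: {p11, p12, p15, p18, p20, p22, p26, p32, p36, p6} — 10 facts.

10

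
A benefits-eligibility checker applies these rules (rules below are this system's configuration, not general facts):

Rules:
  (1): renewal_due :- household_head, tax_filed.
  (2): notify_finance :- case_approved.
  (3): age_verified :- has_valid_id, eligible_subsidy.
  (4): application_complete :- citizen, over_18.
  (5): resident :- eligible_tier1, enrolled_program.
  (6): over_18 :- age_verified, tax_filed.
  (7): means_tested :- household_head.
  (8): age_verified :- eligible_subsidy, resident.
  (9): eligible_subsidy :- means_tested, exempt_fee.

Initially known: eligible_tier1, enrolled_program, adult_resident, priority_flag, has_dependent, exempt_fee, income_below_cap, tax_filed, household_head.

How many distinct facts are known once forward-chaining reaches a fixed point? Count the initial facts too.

15

Round 1: (1) [renewal_due :- household_head, tax_filed.]; (5) [resident :- eligible_tier1, enrolled_program.]; (7) [means_tested :- household_head.]. New: renewal_due, resident, means_tested.
Round 2: (9) [eligible_subsidy :- means_tested, exempt_fee.]. New: eligible_subsidy.
Round 3: (8) [age_verified :- eligible_subsidy, resident.]. New: age_verified.
Round 4: (6) [over_18 :- age_verified, tax_filed.]. New: over_18.
Closure: {adult_resident, age_verified, eligible_subsidy, eligible_tier1, enrolled_program, exempt_fee, has_dependent, household_head, income_below_cap, means_tested, over_18, priority_flag, renewal_due, resident, tax_filed} — 15 facts.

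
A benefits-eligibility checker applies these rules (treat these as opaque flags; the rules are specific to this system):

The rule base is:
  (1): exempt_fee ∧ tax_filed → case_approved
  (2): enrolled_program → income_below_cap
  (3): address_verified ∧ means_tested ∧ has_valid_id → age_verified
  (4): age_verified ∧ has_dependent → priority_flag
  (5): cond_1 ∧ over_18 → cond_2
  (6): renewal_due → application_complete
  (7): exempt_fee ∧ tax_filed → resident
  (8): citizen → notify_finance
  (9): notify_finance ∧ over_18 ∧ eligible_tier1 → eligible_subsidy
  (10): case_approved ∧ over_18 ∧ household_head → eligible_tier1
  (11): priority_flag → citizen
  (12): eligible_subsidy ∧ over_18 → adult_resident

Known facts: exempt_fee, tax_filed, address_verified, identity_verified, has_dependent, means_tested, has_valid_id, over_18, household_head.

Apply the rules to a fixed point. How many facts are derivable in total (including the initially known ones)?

Round 1 — (1), (3), (7), derive case_approved, age_verified, resident.
Round 2 — (4), (10), derive priority_flag, eligible_tier1.
Round 3 — (11), derive citizen.
Round 4 — (8), derive notify_finance.
Round 5 — (9), derive eligible_subsidy.
Round 6 — (12), derive adult_resident.
Closure: {address_verified, adult_resident, age_verified, case_approved, citizen, eligible_subsidy, eligible_tier1, exempt_fee, has_dependent, has_valid_id, household_head, identity_verified, means_tested, notify_finance, over_18, priority_flag, resident, tax_filed} — 18 facts.

18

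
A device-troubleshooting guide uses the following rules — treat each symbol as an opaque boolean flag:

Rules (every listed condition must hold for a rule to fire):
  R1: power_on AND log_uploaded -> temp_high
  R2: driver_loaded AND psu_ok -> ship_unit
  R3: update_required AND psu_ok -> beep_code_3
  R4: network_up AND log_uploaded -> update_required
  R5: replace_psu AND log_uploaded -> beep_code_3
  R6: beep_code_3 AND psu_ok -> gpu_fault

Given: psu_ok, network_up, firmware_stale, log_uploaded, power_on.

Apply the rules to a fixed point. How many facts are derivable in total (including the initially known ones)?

Round 1 — R1, R4, derive temp_high, update_required.
Round 2 — R3, derive beep_code_3.
Round 3 — R6, derive gpu_fault.
Closure: {beep_code_3, firmware_stale, gpu_fault, log_uploaded, network_up, power_on, psu_ok, temp_high, update_required} — 9 facts.

9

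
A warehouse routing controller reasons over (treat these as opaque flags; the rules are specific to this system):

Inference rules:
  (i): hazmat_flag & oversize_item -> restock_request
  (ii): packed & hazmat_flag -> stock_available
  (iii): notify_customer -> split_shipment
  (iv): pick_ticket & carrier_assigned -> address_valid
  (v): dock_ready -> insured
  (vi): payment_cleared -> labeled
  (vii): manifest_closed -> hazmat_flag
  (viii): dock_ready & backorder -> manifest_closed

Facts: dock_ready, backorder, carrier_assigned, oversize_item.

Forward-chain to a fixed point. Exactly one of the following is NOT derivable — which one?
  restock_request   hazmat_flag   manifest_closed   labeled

labeled

Round 1: (v) [dock_ready -> insured]; (viii) [dock_ready & backorder -> manifest_closed]. Adds insured, manifest_closed.
Round 2: (vii) [manifest_closed -> hazmat_flag]. Adds hazmat_flag.
Round 3: (i) [hazmat_flag & oversize_item -> restock_request]. Adds restock_request.
Derived: restock_request (round 3), hazmat_flag (round 2), manifest_closed (round 1). labeled never appears in any round.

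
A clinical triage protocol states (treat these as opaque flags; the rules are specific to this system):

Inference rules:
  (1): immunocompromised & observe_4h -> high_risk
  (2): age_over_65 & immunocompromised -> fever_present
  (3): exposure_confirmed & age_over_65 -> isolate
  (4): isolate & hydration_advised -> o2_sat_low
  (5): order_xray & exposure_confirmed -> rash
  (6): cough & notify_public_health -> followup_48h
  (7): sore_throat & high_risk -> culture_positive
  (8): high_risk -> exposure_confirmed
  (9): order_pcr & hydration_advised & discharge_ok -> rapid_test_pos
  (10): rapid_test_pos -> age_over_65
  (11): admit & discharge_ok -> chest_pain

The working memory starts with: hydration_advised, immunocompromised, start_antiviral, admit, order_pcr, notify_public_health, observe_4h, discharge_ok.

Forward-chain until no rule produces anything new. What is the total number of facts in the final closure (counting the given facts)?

Round 1 fires (1), (9), (11), giving high_risk, rapid_test_pos, chest_pain.
Round 2 fires (8), (10), giving exposure_confirmed, age_over_65.
Round 3 fires (2), (3), giving fever_present, isolate.
Round 4 fires (4), giving o2_sat_low.
Closure: {admit, age_over_65, chest_pain, discharge_ok, exposure_confirmed, fever_present, high_risk, hydration_advised, immunocompromised, isolate, notify_public_health, o2_sat_low, observe_4h, order_pcr, rapid_test_pos, start_antiviral} — 16 facts.

16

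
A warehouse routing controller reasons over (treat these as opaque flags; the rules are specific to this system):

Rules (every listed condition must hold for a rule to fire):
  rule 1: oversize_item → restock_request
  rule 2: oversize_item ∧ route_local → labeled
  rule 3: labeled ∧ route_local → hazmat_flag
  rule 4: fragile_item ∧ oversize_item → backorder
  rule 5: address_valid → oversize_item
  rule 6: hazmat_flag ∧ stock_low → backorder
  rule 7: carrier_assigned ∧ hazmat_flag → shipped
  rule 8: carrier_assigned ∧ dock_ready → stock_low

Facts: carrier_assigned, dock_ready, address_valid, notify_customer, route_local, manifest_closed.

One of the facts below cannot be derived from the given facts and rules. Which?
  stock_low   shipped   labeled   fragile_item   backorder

fragile_item

[1] rule 5 [address_valid → oversize_item]; rule 8 [carrier_assigned ∧ dock_ready → stock_low]. ⇒ new: oversize_item, stock_low.
[2] rule 1 [oversize_item → restock_request]; rule 2 [oversize_item ∧ route_local → labeled]. ⇒ new: restock_request, labeled.
[3] rule 3 [labeled ∧ route_local → hazmat_flag]. ⇒ new: hazmat_flag.
[4] rule 6 [hazmat_flag ∧ stock_low → backorder]; rule 7 [carrier_assigned ∧ hazmat_flag → shipped]. ⇒ new: backorder, shipped.
Derived: shipped (round 4), labeled (round 2), stock_low (round 1), backorder (round 4). fragile_item never appears in any round.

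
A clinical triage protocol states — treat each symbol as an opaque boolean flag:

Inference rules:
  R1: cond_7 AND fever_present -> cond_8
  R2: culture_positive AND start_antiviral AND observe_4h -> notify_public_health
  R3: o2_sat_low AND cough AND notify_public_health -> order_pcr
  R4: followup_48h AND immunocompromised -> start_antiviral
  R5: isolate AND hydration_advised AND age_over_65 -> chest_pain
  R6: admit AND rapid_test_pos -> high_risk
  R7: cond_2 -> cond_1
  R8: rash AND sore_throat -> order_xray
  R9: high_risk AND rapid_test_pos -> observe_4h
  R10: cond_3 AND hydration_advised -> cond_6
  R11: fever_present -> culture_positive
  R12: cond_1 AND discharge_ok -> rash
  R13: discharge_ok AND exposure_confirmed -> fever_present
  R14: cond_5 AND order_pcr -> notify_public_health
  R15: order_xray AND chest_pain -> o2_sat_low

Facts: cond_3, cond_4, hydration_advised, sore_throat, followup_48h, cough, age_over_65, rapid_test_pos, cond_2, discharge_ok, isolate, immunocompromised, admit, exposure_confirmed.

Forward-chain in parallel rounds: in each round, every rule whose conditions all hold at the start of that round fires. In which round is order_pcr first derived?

5

Round 1 fires R4, R5, R6, R7, R10, R13, giving start_antiviral, chest_pain, high_risk, cond_1, cond_6, fever_present.
Round 2 fires R9, R11, R12, giving observe_4h, culture_positive, rash.
Round 3 fires R2, R8, giving notify_public_health, order_xray.
Round 4 fires R15, giving o2_sat_low.
Round 5 fires R3, giving order_pcr.
order_pcr first appears in round 5.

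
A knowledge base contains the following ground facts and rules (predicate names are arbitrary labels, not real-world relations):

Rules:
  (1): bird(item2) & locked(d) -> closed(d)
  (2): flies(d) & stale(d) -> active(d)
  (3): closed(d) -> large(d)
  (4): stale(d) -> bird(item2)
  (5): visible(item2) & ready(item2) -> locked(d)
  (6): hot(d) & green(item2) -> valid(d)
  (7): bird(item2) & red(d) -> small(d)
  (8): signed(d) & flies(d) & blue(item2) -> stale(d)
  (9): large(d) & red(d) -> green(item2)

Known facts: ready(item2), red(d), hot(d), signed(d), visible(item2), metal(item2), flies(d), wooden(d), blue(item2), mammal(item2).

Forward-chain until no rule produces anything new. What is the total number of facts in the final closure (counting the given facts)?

19

Round 1: (5) [visible(item2) & ready(item2) -> locked(d)]; (8) [signed(d) & flies(d) & blue(item2) -> stale(d)]. New: locked(d), stale(d).
Round 2: (2) [flies(d) & stale(d) -> active(d)]; (4) [stale(d) -> bird(item2)]. New: active(d), bird(item2).
Round 3: (1) [bird(item2) & locked(d) -> closed(d)]; (7) [bird(item2) & red(d) -> small(d)]. New: closed(d), small(d).
Round 4: (3) [closed(d) -> large(d)]. New: large(d).
Round 5: (9) [large(d) & red(d) -> green(item2)]. New: green(item2).
Round 6: (6) [hot(d) & green(item2) -> valid(d)]. New: valid(d).
Closure: {active(d), bird(item2), blue(item2), closed(d), flies(d), green(item2), hot(d), large(d), locked(d), mammal(item2), metal(item2), ready(item2), red(d), signed(d), small(d), stale(d), valid(d), visible(item2), wooden(d)} — 19 facts.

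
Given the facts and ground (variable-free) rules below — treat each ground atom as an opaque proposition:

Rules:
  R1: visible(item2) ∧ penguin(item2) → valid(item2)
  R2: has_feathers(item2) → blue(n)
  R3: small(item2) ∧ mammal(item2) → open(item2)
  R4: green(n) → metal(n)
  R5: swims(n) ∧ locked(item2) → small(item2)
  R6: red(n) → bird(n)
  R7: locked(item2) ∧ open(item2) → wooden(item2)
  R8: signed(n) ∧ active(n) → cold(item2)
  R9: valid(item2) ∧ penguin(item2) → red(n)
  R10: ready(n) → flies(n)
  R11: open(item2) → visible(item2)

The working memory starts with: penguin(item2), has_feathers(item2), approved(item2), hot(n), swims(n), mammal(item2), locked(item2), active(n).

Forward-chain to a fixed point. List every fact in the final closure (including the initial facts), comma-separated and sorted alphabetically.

active(n), approved(item2), bird(n), blue(n), has_feathers(item2), hot(n), locked(item2), mammal(item2), open(item2), penguin(item2), red(n), small(item2), swims(n), valid(item2), visible(item2), wooden(item2)

Round 1: R2 [has_feathers(item2) → blue(n)]; R5 [swims(n) ∧ locked(item2) → small(item2)]. New: blue(n), small(item2).
Round 2: R3 [small(item2) ∧ mammal(item2) → open(item2)]. New: open(item2).
Round 3: R7 [locked(item2) ∧ open(item2) → wooden(item2)]; R11 [open(item2) → visible(item2)]. New: wooden(item2), visible(item2).
Round 4: R1 [visible(item2) ∧ penguin(item2) → valid(item2)]. New: valid(item2).
Round 5: R9 [valid(item2) ∧ penguin(item2) → red(n)]. New: red(n).
Round 6: R6 [red(n) → bird(n)]. New: bird(n).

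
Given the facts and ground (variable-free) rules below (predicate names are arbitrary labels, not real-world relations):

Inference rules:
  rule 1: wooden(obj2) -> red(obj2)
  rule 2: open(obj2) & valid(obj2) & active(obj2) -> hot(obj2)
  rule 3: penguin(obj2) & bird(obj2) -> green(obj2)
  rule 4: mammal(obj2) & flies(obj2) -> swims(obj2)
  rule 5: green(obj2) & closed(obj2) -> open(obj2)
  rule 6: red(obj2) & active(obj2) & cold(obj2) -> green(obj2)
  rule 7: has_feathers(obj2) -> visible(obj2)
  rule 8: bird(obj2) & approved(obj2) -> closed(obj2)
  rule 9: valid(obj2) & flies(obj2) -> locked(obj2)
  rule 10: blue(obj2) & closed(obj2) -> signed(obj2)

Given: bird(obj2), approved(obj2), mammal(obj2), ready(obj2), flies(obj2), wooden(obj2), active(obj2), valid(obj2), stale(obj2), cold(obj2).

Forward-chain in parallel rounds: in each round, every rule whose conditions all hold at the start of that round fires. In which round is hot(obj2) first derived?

Round 1 — rule 1, rule 4, rule 8, rule 9, derive red(obj2), swims(obj2), closed(obj2), locked(obj2).
Round 2 — rule 6, derive green(obj2).
Round 3 — rule 5, derive open(obj2).
Round 4 — rule 2, derive hot(obj2).
hot(obj2) first appears in round 4.

4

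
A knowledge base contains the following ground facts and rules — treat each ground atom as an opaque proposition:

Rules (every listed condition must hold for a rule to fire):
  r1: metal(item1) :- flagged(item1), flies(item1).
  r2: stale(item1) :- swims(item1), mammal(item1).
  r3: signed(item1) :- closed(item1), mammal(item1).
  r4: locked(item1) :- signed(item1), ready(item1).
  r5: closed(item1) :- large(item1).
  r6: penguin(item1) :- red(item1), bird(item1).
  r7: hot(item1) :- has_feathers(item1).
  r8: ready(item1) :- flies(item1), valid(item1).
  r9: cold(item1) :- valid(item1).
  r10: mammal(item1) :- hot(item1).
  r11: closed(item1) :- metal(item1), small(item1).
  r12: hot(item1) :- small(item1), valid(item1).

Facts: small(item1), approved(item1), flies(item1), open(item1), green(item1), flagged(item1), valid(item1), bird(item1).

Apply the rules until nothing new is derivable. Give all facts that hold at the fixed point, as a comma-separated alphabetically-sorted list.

approved(item1), bird(item1), closed(item1), cold(item1), flagged(item1), flies(item1), green(item1), hot(item1), locked(item1), mammal(item1), metal(item1), open(item1), ready(item1), signed(item1), small(item1), valid(item1)

Round 1 fires r1, r8, r9, r12, giving metal(item1), ready(item1), cold(item1), hot(item1).
Round 2 fires r10, r11, giving mammal(item1), closed(item1).
Round 3 fires r3, giving signed(item1).
Round 4 fires r4, giving locked(item1).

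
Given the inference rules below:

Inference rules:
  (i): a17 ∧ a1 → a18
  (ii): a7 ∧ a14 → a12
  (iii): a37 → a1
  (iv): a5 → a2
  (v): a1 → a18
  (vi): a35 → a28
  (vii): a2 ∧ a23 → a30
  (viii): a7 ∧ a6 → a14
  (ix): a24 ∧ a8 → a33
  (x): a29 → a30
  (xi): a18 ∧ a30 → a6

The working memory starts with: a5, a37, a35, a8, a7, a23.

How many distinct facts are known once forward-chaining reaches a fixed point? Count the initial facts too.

14

Round 1: (iii) [a37 → a1]; (iv) [a5 → a2]; (vi) [a35 → a28]. Adds a1, a2, a28.
Round 2: (v) [a1 → a18]; (vii) [a2 ∧ a23 → a30]. Adds a18, a30.
Round 3: (xi) [a18 ∧ a30 → a6]. Adds a6.
Round 4: (viii) [a7 ∧ a6 → a14]. Adds a14.
Round 5: (ii) [a7 ∧ a14 → a12]. Adds a12.
Closure: {a1, a12, a14, a18, a2, a23, a28, a30, a35, a37, a5, a6, a7, a8} — 14 facts.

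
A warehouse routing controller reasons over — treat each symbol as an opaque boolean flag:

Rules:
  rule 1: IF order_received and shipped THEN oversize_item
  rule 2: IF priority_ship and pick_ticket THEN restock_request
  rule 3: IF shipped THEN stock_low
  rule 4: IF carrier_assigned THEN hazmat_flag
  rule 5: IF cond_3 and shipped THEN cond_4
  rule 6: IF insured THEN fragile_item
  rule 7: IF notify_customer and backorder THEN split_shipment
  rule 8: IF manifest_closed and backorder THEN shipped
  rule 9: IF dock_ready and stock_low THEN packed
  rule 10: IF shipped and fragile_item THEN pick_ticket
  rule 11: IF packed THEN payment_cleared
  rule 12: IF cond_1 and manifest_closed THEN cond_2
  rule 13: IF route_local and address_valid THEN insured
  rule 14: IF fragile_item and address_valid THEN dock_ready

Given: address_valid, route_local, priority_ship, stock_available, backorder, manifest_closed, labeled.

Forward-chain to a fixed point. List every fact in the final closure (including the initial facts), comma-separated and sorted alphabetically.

[1] rule 8 [IF manifest_closed and backorder THEN shipped]; rule 13 [IF route_local and address_valid THEN insured]. ⇒ new: shipped, insured.
[2] rule 3 [IF shipped THEN stock_low]; rule 6 [IF insured THEN fragile_item]. ⇒ new: stock_low, fragile_item.
[3] rule 10 [IF shipped and fragile_item THEN pick_ticket]; rule 14 [IF fragile_item and address_valid THEN dock_ready]. ⇒ new: pick_ticket, dock_ready.
[4] rule 2 [IF priority_ship and pick_ticket THEN restock_request]; rule 9 [IF dock_ready and stock_low THEN packed]. ⇒ new: restock_request, packed.
[5] rule 11 [IF packed THEN payment_cleared]. ⇒ new: payment_cleared.

address_valid, backorder, dock_ready, fragile_item, insured, labeled, manifest_closed, packed, payment_cleared, pick_ticket, priority_ship, restock_request, route_local, shipped, stock_available, stock_low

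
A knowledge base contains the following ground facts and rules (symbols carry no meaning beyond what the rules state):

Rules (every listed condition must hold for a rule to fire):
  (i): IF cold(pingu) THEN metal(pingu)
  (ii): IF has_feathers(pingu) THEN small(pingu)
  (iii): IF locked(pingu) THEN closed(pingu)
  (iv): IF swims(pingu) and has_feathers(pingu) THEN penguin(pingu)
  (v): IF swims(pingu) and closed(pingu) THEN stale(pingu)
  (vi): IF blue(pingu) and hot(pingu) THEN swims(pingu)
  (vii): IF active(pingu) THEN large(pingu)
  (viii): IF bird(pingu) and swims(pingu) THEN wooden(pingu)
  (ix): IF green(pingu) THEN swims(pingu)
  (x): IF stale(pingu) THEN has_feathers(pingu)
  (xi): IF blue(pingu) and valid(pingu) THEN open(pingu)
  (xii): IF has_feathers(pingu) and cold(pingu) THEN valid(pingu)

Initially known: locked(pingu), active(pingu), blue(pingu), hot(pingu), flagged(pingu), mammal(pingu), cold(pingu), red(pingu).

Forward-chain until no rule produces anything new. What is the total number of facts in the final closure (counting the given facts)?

18

Round 1: (i) [IF cold(pingu) THEN metal(pingu)]; (iii) [IF locked(pingu) THEN closed(pingu)]; (vi) [IF blue(pingu) and hot(pingu) THEN swims(pingu)]; (vii) [IF active(pingu) THEN large(pingu)]. Adds metal(pingu), closed(pingu), swims(pingu), large(pingu).
Round 2: (v) [IF swims(pingu) and closed(pingu) THEN stale(pingu)]. Adds stale(pingu).
Round 3: (x) [IF stale(pingu) THEN has_feathers(pingu)]. Adds has_feathers(pingu).
Round 4: (ii) [IF has_feathers(pingu) THEN small(pingu)]; (iv) [IF swims(pingu) and has_feathers(pingu) THEN penguin(pingu)]; (xii) [IF has_feathers(pingu) and cold(pingu) THEN valid(pingu)]. Adds small(pingu), penguin(pingu), valid(pingu).
Round 5: (xi) [IF blue(pingu) and valid(pingu) THEN open(pingu)]. Adds open(pingu).
Closure: {active(pingu), blue(pingu), closed(pingu), cold(pingu), flagged(pingu), has_feathers(pingu), hot(pingu), large(pingu), locked(pingu), mammal(pingu), metal(pingu), open(pingu), penguin(pingu), red(pingu), small(pingu), stale(pingu), swims(pingu), valid(pingu)} — 18 facts.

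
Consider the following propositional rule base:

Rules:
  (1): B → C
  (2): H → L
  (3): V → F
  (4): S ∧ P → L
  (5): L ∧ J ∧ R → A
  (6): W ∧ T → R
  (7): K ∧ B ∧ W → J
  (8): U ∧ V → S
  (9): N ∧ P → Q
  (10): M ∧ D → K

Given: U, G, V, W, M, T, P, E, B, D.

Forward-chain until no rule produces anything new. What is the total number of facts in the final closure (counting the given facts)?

Round 1 — (1), (3), (6), (8), (10), derive C, F, R, S, K.
Round 2 — (4), (7), derive L, J.
Round 3 — (5), derive A.
Closure: {A, B, C, D, E, F, G, J, K, L, M, P, R, S, T, U, V, W} — 18 facts.

18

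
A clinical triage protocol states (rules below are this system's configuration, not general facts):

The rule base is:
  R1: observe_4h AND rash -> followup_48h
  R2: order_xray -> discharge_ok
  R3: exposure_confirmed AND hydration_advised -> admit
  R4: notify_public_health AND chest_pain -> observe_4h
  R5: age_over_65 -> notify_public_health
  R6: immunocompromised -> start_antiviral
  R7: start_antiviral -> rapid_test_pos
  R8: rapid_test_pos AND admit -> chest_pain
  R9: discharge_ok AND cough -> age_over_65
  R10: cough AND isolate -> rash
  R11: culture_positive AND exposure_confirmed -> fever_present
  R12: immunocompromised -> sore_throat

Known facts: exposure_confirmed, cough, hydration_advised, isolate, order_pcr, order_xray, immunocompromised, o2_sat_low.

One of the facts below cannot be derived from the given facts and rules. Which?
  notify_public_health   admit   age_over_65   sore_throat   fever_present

fever_present

[1] R2 [order_xray -> discharge_ok]; R3 [exposure_confirmed AND hydration_advised -> admit]; R6 [immunocompromised -> start_antiviral]; R10 [cough AND isolate -> rash]; R12 [immunocompromised -> sore_throat]. ⇒ new: discharge_ok, admit, start_antiviral, rash, sore_throat.
[2] R7 [start_antiviral -> rapid_test_pos]; R9 [discharge_ok AND cough -> age_over_65]. ⇒ new: rapid_test_pos, age_over_65.
[3] R5 [age_over_65 -> notify_public_health]; R8 [rapid_test_pos AND admit -> chest_pain]. ⇒ new: notify_public_health, chest_pain.
[4] R4 [notify_public_health AND chest_pain -> observe_4h]. ⇒ new: observe_4h.
[5] R1 [observe_4h AND rash -> followup_48h]. ⇒ new: followup_48h.
Derived: age_over_65 (round 2), notify_public_health (round 3), sore_throat (round 1), admit (round 1). fever_present never appears in any round.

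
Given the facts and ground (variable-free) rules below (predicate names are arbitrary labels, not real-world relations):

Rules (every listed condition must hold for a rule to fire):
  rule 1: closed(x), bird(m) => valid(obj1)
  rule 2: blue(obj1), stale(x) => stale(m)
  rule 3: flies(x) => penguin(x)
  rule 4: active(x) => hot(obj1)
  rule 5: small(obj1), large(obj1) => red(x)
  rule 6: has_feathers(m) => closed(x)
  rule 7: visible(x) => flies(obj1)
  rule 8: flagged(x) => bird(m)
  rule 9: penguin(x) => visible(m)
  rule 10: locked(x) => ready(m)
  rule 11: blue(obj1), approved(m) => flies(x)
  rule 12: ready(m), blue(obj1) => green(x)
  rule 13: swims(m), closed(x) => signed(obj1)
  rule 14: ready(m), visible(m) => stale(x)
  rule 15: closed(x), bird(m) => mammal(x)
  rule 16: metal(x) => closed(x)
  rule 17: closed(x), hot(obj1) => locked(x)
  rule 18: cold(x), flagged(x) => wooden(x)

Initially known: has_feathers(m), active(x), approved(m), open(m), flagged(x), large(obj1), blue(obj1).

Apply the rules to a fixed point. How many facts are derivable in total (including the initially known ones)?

[1] rule 4 [active(x) => hot(obj1)]; rule 6 [has_feathers(m) => closed(x)]; rule 8 [flagged(x) => bird(m)]; rule 11 [blue(obj1), approved(m) => flies(x)]. ⇒ new: hot(obj1), closed(x), bird(m), flies(x).
[2] rule 1 [closed(x), bird(m) => valid(obj1)]; rule 3 [flies(x) => penguin(x)]; rule 15 [closed(x), bird(m) => mammal(x)]; rule 17 [closed(x), hot(obj1) => locked(x)]. ⇒ new: valid(obj1), penguin(x), mammal(x), locked(x).
[3] rule 9 [penguin(x) => visible(m)]; rule 10 [locked(x) => ready(m)]. ⇒ new: visible(m), ready(m).
[4] rule 12 [ready(m), blue(obj1) => green(x)]; rule 14 [ready(m), visible(m) => stale(x)]. ⇒ new: green(x), stale(x).
[5] rule 2 [blue(obj1), stale(x) => stale(m)]. ⇒ new: stale(m).
Closure: {active(x), approved(m), bird(m), blue(obj1), closed(x), flagged(x), flies(x), green(x), has_feathers(m), hot(obj1), large(obj1), locked(x), mammal(x), open(m), penguin(x), ready(m), stale(m), stale(x), valid(obj1), visible(m)} — 20 facts.

20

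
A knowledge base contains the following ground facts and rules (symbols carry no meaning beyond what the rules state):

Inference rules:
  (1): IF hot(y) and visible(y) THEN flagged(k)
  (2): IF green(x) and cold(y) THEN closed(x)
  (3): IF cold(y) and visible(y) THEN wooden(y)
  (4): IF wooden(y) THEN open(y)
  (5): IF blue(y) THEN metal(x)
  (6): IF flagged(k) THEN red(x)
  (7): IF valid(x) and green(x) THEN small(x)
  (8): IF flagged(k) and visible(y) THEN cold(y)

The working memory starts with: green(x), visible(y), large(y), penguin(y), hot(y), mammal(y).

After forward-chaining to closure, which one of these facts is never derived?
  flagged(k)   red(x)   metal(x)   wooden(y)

Round 1: (1) [IF hot(y) and visible(y) THEN flagged(k)]. Adds flagged(k).
Round 2: (6) [IF flagged(k) THEN red(x)]; (8) [IF flagged(k) and visible(y) THEN cold(y)]. Adds red(x), cold(y).
Round 3: (2) [IF green(x) and cold(y) THEN closed(x)]; (3) [IF cold(y) and visible(y) THEN wooden(y)]. Adds closed(x), wooden(y).
Round 4: (4) [IF wooden(y) THEN open(y)]. Adds open(y).
Derived: wooden(y) (round 3), flagged(k) (round 1), red(x) (round 2). metal(x) never appears in any round.

metal(x)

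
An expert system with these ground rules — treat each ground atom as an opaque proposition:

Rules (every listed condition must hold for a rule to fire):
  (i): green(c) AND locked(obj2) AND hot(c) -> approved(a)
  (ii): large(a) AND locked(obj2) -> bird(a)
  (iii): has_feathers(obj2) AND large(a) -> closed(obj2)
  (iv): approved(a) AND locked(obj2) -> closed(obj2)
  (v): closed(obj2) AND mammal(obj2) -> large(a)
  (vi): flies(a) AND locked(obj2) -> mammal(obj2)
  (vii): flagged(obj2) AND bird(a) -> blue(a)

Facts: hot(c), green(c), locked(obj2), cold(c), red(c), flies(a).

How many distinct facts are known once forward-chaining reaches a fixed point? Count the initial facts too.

Round 1: (i) [green(c) AND locked(obj2) AND hot(c) -> approved(a)]; (vi) [flies(a) AND locked(obj2) -> mammal(obj2)]. Adds approved(a), mammal(obj2).
Round 2: (iv) [approved(a) AND locked(obj2) -> closed(obj2)]. Adds closed(obj2).
Round 3: (v) [closed(obj2) AND mammal(obj2) -> large(a)]. Adds large(a).
Round 4: (ii) [large(a) AND locked(obj2) -> bird(a)]. Adds bird(a).
Closure: {approved(a), bird(a), closed(obj2), cold(c), flies(a), green(c), hot(c), large(a), locked(obj2), mammal(obj2), red(c)} — 11 facts.

11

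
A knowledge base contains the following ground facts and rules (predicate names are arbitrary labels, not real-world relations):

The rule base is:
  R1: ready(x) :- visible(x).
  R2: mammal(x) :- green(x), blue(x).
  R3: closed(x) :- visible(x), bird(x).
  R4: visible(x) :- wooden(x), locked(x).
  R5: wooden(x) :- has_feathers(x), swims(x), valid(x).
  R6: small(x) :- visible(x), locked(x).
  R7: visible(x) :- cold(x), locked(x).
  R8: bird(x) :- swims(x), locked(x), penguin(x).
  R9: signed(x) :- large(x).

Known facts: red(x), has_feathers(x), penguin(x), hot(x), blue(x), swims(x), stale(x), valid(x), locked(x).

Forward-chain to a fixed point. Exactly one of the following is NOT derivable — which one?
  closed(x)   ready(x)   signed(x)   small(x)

Round 1 — R5, R8, derive wooden(x), bird(x).
Round 2 — R4, derive visible(x).
Round 3 — R1, R3, R6, derive ready(x), closed(x), small(x).
Derived: closed(x) (round 3), small(x) (round 3), ready(x) (round 3). signed(x) never appears in any round.

signed(x)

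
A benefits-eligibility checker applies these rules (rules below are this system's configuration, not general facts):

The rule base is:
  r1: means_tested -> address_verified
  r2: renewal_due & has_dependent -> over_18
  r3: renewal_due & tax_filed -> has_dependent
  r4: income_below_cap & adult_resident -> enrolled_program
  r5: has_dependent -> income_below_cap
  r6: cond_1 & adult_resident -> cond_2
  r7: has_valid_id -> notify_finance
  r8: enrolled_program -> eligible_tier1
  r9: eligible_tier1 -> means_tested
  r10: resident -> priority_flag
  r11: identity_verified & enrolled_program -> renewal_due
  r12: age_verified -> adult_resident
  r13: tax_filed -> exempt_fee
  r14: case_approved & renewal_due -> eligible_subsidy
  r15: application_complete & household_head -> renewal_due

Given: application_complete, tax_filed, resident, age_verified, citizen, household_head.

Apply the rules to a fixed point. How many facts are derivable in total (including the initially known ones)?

17

Round 1: r10 [resident -> priority_flag]; r12 [age_verified -> adult_resident]; r13 [tax_filed -> exempt_fee]; r15 [application_complete & household_head -> renewal_due]. Adds priority_flag, adult_resident, exempt_fee, renewal_due.
Round 2: r3 [renewal_due & tax_filed -> has_dependent]. Adds has_dependent.
Round 3: r2 [renewal_due & has_dependent -> over_18]; r5 [has_dependent -> income_below_cap]. Adds over_18, income_below_cap.
Round 4: r4 [income_below_cap & adult_resident -> enrolled_program]. Adds enrolled_program.
Round 5: r8 [enrolled_program -> eligible_tier1]. Adds eligible_tier1.
Round 6: r9 [eligible_tier1 -> means_tested]. Adds means_tested.
Round 7: r1 [means_tested -> address_verified]. Adds address_verified.
Closure: {address_verified, adult_resident, age_verified, application_complete, citizen, eligible_tier1, enrolled_program, exempt_fee, has_dependent, household_head, income_below_cap, means_tested, over_18, priority_flag, renewal_due, resident, tax_filed} — 17 facts.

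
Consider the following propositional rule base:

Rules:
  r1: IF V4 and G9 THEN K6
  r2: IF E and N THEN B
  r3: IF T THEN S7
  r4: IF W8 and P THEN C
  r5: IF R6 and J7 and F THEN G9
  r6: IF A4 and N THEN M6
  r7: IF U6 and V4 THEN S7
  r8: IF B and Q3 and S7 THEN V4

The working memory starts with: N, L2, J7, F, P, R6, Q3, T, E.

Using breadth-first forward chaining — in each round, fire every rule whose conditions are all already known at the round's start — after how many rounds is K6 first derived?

3

Round 1 — r2, r3, r5, derive B, S7, G9.
Round 2 — r8, derive V4.
Round 3 — r1, derive K6.
K6 first appears in round 3.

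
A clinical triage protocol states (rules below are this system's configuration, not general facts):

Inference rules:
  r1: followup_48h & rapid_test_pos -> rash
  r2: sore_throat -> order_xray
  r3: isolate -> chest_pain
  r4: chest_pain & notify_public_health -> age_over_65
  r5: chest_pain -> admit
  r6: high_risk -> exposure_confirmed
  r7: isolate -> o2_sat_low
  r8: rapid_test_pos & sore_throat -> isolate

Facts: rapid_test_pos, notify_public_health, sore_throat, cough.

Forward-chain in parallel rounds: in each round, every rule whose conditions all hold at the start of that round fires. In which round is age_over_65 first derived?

3

Round 1: r2 [sore_throat -> order_xray]; r8 [rapid_test_pos & sore_throat -> isolate]. New: order_xray, isolate.
Round 2: r3 [isolate -> chest_pain]; r7 [isolate -> o2_sat_low]. New: chest_pain, o2_sat_low.
Round 3: r4 [chest_pain & notify_public_health -> age_over_65]; r5 [chest_pain -> admit]. New: age_over_65, admit.
age_over_65 first appears in round 3.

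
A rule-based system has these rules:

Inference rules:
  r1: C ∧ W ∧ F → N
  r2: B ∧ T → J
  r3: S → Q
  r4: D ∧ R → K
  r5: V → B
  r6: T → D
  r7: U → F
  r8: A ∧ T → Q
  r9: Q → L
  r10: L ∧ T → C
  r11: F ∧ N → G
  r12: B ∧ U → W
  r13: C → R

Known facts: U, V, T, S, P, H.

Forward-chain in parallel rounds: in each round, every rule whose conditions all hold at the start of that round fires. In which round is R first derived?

4

Round 1: r3 [S → Q]; r5 [V → B]; r6 [T → D]; r7 [U → F]. Adds Q, B, D, F.
Round 2: r2 [B ∧ T → J]; r9 [Q → L]; r12 [B ∧ U → W]. Adds J, L, W.
Round 3: r10 [L ∧ T → C]. Adds C.
Round 4: r1 [C ∧ W ∧ F → N]; r13 [C → R]. Adds N, R.
R first appears in round 4.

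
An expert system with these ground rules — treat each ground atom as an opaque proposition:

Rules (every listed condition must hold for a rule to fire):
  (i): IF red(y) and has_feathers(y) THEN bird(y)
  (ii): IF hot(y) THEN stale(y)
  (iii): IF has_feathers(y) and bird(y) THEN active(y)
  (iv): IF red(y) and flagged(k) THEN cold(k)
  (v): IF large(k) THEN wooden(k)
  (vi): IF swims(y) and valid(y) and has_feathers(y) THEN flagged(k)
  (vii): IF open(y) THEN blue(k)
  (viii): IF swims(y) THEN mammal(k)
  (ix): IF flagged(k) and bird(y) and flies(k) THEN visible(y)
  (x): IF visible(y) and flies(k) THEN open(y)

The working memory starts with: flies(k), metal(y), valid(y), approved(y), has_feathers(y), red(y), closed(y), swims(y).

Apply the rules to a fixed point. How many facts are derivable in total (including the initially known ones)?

Round 1 fires (i), (vi), (viii), giving bird(y), flagged(k), mammal(k).
Round 2 fires (iii), (iv), (ix), giving active(y), cold(k), visible(y).
Round 3 fires (x), giving open(y).
Round 4 fires (vii), giving blue(k).
Closure: {active(y), approved(y), bird(y), blue(k), closed(y), cold(k), flagged(k), flies(k), has_feathers(y), mammal(k), metal(y), open(y), red(y), swims(y), valid(y), visible(y)} — 16 facts.

16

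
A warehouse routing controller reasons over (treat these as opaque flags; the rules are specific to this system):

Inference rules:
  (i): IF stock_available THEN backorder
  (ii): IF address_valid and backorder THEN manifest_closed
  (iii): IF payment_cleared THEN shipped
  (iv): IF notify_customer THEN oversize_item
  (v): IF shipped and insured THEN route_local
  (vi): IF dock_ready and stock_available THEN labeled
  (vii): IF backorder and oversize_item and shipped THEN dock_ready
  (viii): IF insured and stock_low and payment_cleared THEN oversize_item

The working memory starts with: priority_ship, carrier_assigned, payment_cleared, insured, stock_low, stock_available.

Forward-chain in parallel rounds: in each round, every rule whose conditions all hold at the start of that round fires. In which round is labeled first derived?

3

Round 1: (i) [IF stock_available THEN backorder]; (iii) [IF payment_cleared THEN shipped]; (viii) [IF insured and stock_low and payment_cleared THEN oversize_item]. Adds backorder, shipped, oversize_item.
Round 2: (v) [IF shipped and insured THEN route_local]; (vii) [IF backorder and oversize_item and shipped THEN dock_ready]. Adds route_local, dock_ready.
Round 3: (vi) [IF dock_ready and stock_available THEN labeled]. Adds labeled.
labeled first appears in round 3.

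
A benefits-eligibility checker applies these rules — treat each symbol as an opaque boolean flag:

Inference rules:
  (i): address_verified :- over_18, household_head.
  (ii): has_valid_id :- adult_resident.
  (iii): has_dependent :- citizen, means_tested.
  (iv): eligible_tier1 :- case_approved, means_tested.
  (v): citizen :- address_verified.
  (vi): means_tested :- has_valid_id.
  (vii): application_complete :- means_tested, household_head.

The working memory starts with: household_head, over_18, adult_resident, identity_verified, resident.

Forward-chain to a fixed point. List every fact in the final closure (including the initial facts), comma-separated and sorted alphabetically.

Round 1: (i) [address_verified :- over_18, household_head.]; (ii) [has_valid_id :- adult_resident.]. Adds address_verified, has_valid_id.
Round 2: (v) [citizen :- address_verified.]; (vi) [means_tested :- has_valid_id.]. Adds citizen, means_tested.
Round 3: (iii) [has_dependent :- citizen, means_tested.]; (vii) [application_complete :- means_tested, household_head.]. Adds has_dependent, application_complete.

address_verified, adult_resident, application_complete, citizen, has_dependent, has_valid_id, household_head, identity_verified, means_tested, over_18, resident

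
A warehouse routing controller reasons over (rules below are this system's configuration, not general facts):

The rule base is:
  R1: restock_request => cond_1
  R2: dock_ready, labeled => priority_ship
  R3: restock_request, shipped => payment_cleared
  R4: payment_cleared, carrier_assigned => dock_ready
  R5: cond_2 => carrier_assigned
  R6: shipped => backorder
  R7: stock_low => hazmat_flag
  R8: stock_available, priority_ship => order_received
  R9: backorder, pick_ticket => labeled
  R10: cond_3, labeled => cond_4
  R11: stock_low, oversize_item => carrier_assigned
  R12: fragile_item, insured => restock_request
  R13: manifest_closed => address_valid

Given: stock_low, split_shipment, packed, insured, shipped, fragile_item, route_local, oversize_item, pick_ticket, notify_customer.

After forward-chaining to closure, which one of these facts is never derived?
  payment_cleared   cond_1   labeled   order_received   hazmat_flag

order_received

[1] R6 [shipped => backorder]; R7 [stock_low => hazmat_flag]; R11 [stock_low, oversize_item => carrier_assigned]; R12 [fragile_item, insured => restock_request]. ⇒ new: backorder, hazmat_flag, carrier_assigned, restock_request.
[2] R1 [restock_request => cond_1]; R3 [restock_request, shipped => payment_cleared]; R9 [backorder, pick_ticket => labeled]. ⇒ new: cond_1, payment_cleared, labeled.
[3] R4 [payment_cleared, carrier_assigned => dock_ready]. ⇒ new: dock_ready.
[4] R2 [dock_ready, labeled => priority_ship]. ⇒ new: priority_ship.
Derived: hazmat_flag (round 1), payment_cleared (round 2), cond_1 (round 2), labeled (round 2). order_received never appears in any round.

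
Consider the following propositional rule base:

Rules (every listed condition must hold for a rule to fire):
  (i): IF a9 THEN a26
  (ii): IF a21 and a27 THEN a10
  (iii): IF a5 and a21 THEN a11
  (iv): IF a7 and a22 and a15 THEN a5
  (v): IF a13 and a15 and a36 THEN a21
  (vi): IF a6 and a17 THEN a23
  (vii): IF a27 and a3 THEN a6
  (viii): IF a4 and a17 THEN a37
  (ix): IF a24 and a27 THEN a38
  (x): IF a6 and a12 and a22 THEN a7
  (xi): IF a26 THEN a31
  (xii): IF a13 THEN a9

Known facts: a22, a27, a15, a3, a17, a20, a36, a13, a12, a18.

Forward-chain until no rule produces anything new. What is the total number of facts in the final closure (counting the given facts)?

Round 1: (v) [IF a13 and a15 and a36 THEN a21]; (vii) [IF a27 and a3 THEN a6]; (xii) [IF a13 THEN a9]. New: a21, a6, a9.
Round 2: (i) [IF a9 THEN a26]; (ii) [IF a21 and a27 THEN a10]; (vi) [IF a6 and a17 THEN a23]; (x) [IF a6 and a12 and a22 THEN a7]. New: a26, a10, a23, a7.
Round 3: (iv) [IF a7 and a22 and a15 THEN a5]; (xi) [IF a26 THEN a31]. New: a5, a31.
Round 4: (iii) [IF a5 and a21 THEN a11]. New: a11.
Closure: {a10, a11, a12, a13, a15, a17, a18, a20, a21, a22, a23, a26, a27, a3, a31, a36, a5, a6, a7, a9} — 20 facts.

20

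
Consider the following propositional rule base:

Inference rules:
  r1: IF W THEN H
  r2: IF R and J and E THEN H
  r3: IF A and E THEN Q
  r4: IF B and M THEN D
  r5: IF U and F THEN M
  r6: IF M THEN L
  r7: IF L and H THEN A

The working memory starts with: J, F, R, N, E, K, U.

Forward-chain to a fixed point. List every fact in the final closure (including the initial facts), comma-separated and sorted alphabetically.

A, E, F, H, J, K, L, M, N, Q, R, U

Round 1: r2 [IF R and J and E THEN H]; r5 [IF U and F THEN M]. Adds H, M.
Round 2: r6 [IF M THEN L]. Adds L.
Round 3: r7 [IF L and H THEN A]. Adds A.
Round 4: r3 [IF A and E THEN Q]. Adds Q.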